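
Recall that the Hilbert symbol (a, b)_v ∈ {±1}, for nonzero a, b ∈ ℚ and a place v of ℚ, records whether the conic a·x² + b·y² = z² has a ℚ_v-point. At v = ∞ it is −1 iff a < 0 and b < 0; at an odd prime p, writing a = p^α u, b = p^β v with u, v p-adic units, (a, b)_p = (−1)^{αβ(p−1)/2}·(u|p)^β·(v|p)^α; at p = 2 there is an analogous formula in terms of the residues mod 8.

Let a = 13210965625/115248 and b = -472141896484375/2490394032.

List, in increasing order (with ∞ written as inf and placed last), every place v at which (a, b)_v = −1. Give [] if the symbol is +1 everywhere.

(a, b) ≡ (63412635, -9165) mod (ℚ^×)²; places V = {2, 3, 5, 7, 11, 13, 17, 37, 47, ∞}.
(a,b)_37: α=1, u≡24; β=2, v≡34 (mod 37); (24|37)=-1, (34|37)=+1; sign (−1)^0·-1^2·+1^1 = +1.
(a,b)_13: α=1, u≡1; β=1, v≡3 (mod 13); (1|13)=+1, (3|13)=+1; sign (−1)^0·+1^1·+1^1 = +1.
(a,b)_2: α=-4, β=-4; u≡3, v≡3 (mod 8); ε(u)ε(v)=1·1, αω(v)=-4·1, βω(u)=-4·1; sum ≡ 1  ⇒  -1.
(a,b)_7: α=-4, u≡3; β=-8, v≡6 (mod 7); (3|7)=-1, (6|7)=-1; sign (−1)^0·-1^-8·-1^-4 = +1.
(a,b)_5: α=5, u≡3; β=9, v≡2 (mod 5); (3|5)=-1, (2|5)=-1; sign (−1)^0·-1^9·-1^5 = +1.
(a,b)_11: α=1, u≡1; β=0, v≡3 (mod 11); (1|11)=+1, (3|11)=+1; sign (−1)^0·+1^0·+1^1 = +1.
(a,b)_∞: sgn(63412635)=+, sgn(-9165)=−, so +1.
(a,b)_17: α=1, u≡13; β=2, v≡4 (mod 17); (13|17)=+1, (4|17)=+1; sign (−1)^0·+1^2·+1^1 = +1.
(a,b)_47: α=1, u≡19; β=1, v≡5 (mod 47); (19|47)=-1, (5|47)=-1; sign (−1)^1·-1^1·-1^1 = -1.
(a,b)_3: α=-1, u≡1; β=-3, v≡2 (mod 3); (1|3)=+1, (2|3)=-1; sign (−1)^1·+1^-3·-1^-1 = +1.
Ram(63412635, -9165) = {2, 47}; no ℚ_2-point on the conic.

[2, 47]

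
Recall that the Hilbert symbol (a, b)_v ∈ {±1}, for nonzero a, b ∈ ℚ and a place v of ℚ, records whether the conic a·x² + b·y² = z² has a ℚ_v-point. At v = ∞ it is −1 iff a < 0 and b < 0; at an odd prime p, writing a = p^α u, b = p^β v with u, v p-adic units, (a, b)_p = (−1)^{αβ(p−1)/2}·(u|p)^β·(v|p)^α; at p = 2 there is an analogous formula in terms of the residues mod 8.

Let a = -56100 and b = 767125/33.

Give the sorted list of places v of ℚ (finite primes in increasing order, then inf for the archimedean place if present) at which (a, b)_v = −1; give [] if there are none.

[3, 17]

(a, b) ≡ (-561, 2805) mod (ℚ^×)²; places V = {2, 3, 5, 11, 17, 19, ∞}.
(a,b)_11: α=1, u≡4; β=-1, v≡6 (mod 11); (4|11)=+1, (6|11)=-1; sign (−1)^1·+1^-1·-1^1 = +1.
(a,b)_∞: sgn(-561)=−, sgn(2805)=+, so +1.
(a,b)_17: α=1, u≡15; β=1, v≡10 (mod 17); (15|17)=+1, (10|17)=-1; sign (−1)^0·+1^1·-1^1 = -1.
(a,b)_2: α=2, β=0; u≡7, v≡5 (mod 8); ε(u)ε(v)=1·0, αω(v)=2·1, βω(u)=0·0; sum ≡ 0  ⇒  +1.
(a,b)_19: α=0, u≡7; β=2, v≡12 (mod 19); (7|19)=+1, (12|19)=-1; sign (−1)^0·+1^2·-1^0 = +1.
(a,b)_3: α=1, u≡2; β=-1, v≡2 (mod 3); (2|3)=-1, (2|3)=-1; sign (−1)^1·-1^-1·-1^1 = -1.
(a,b)_5: α=2, u≡1; β=3, v≡4 (mod 5); (1|5)=+1, (4|5)=+1; sign (−1)^0·+1^3·+1^2 = +1.
|Ram(-561, 2805)| = 2, even; anisotropic at {3, 17}.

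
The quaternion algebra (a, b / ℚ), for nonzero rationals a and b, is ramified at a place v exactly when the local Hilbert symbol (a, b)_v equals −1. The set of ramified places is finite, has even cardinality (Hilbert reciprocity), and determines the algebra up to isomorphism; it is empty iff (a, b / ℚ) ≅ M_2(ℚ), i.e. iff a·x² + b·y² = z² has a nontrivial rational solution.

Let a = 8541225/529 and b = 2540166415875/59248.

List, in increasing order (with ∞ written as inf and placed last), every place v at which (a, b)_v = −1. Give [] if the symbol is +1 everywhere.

[3, 11, 29, 31]

Mod squares: a ≡ 37961, b ≡ 653119005. Check v ∈ {∞, 2, 3, 5, 7, 11, 17, 23, 29, 31, 37}.
v=31: a=31^0·(≡6), b=31^1·(≡6) mod 31; (6|31)=-1, (6|31)=-1; (−1)^{0·1·15}·(-1)^1·(-1)^0 = -1.
v=23: a=23^-2·(≡14), b=23^-2·(≡19) mod 23; (14|23)=-1, (19|23)=-1; (−1)^{-2·-2·11}·(-1)^-2·(-1)^-2 = +1.
v=5: a=5^2·(≡1), b=5^3·(≡4) mod 5; (1|5)=+1, (4|5)=+1; (−1)^{2·3·2}·(+1)^3·(+1)^2 = +1.
v=3: a=3^2·(≡2), b=3^3·(≡1) mod 3; (2|3)=-1, (1|3)=+1; (−1)^{2·3·1}·(-1)^3·(+1)^2 = -1.
v=7: a=7^1·(≡3), b=7^-1·(≡4) mod 7; (3|7)=-1, (4|7)=+1; (−1)^{1·-1·3}·(-1)^-1·(+1)^1 = +1.
v=2: v_2(a)=0, v_2(b)=-4; units ≡ 1, 5 (mod 8); ε·ε+αω+βω = 0·0+0·1+-4·0 ≡ 0  ⇒  (a,b)_2 = +1.
v=29: a=29^1·(≡25), b=29^1·(≡14) mod 29; (25|29)=+1, (14|29)=-1; (−1)^{1·1·14}·(+1)^1·(-1)^1 = -1.
v=11: a=11^1·(≡7), b=11^3·(≡6) mod 11; (7|11)=-1, (6|11)=-1; (−1)^{1·3·5}·(-1)^3·(-1)^1 = -1.
v=37: a=37^0·(≡30), b=37^1·(≡12) mod 37; (30|37)=+1, (12|37)=+1; (−1)^{0·1·18}·(+1)^1·(+1)^0 = +1.
v=17: a=17^1·(≡12), b=17^1·(≡12) mod 17; (12|17)=-1, (12|17)=-1; (−1)^{1·1·8}·(-1)^1·(-1)^1 = +1.
v=∞: 37961 > 0 and 653119005 > 0  ⇒  (a,b)_∞ = +1.
(37961, 653119005 / ℚ) ramifies at {3, 11, 29, 31}: a division algebra.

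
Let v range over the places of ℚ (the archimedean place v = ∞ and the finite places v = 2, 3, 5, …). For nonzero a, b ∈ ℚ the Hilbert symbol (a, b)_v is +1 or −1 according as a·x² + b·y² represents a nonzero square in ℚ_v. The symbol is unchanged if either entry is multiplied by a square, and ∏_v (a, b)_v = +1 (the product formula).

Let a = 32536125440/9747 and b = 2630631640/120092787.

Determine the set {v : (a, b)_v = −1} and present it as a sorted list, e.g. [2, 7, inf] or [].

(a, b) ≡ (486330, 16770) mod (ℚ^×)²; places V = {2, 3, 5, 7, 13, 19, 29, 37, 43, ∞}.
(a,b)_29: α=1, u≡2; β=0, v≡10 (mod 29); (2|29)=-1, (10|29)=-1; sign (−1)^0·-1^0·-1^1 = -1.
(a,b)_43: α=1, u≡23; β=1, v≡8 (mod 43); (23|43)=+1, (8|43)=-1; sign (−1)^1·+1^1·-1^1 = +1.
(a,b)_2: α=13, β=3; u≡5, v≡1 (mod 8); ε(u)ε(v)=0·0, αω(v)=13·0, βω(u)=3·1; sum ≡ 1  ⇒  -1.
(a,b)_7: α=2, u≡6; β=6, v≡3 (mod 7); (6|7)=-1, (3|7)=-1; sign (−1)^0·-1^6·-1^2 = +1.
(a,b)_37: α=0, u≡13; β=-2, v≡33 (mod 37); (13|37)=-1, (33|37)=+1; sign (−1)^0·-1^-2·+1^0 = +1.
(a,b)_5: α=1, u≡4; β=1, v≡4 (mod 5); (4|5)=+1, (4|5)=+1; sign (−1)^0·+1^1·+1^1 = +1.
(a,b)_∞: sgn(486330)=+, sgn(16770)=+, so +1.
(a,b)_13: α=1, u≡3; β=1, v≡1 (mod 13); (3|13)=+1, (1|13)=+1; sign (−1)^0·+1^1·+1^1 = +1.
(a,b)_19: α=-2, u≡16; β=-2, v≡15 (mod 19); (16|19)=+1, (15|19)=-1; sign (−1)^0·+1^-2·-1^-2 = +1.
(a,b)_3: α=-3, u≡2; β=-5, v≡1 (mod 3); (2|3)=-1, (1|3)=+1; sign (−1)^1·-1^-5·+1^-3 = +1.
(486330, 16770 / ℚ) ramifies at {2, 29}: a division algebra.

[2, 29]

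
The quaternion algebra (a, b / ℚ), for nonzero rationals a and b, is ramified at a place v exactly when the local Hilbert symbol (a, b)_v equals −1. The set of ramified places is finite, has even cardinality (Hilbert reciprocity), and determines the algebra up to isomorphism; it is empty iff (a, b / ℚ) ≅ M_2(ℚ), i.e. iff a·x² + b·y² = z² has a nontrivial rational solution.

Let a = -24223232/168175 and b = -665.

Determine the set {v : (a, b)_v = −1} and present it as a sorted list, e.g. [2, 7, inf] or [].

(a, b) ≡ (-5474, -665) mod (ℚ^×)²; places V = {2, 5, 7, 11, 17, 19, 23, 31, ∞}.
(a,b)_19: α=0, u≡16; β=1, v≡3 (mod 19); (16|19)=+1, (3|19)=-1; sign (−1)^0·+1^1·-1^0 = +1.
(a,b)_∞: sgn(-5474)=−, sgn(-665)=−, so -1.
(a,b)_2: α=9, β=0; u≡7, v≡7 (mod 8); ε(u)ε(v)=1·1, αω(v)=9·0, βω(u)=0·0; sum ≡ 1  ⇒  -1.
(a,b)_7: α=-1, u≡2; β=1, v≡3 (mod 7); (2|7)=+1, (3|7)=-1; sign (−1)^1·+1^1·-1^-1 = +1.
(a,b)_5: α=-2, u≡4; β=1, v≡2 (mod 5); (4|5)=+1, (2|5)=-1; sign (−1)^0·+1^1·-1^-2 = +1.
(a,b)_31: α=-2, u≡27; β=0, v≡17 (mod 31); (27|31)=-1, (17|31)=-1; sign (−1)^0·-1^0·-1^-2 = +1.
(a,b)_11: α=2, u≡9; β=0, v≡6 (mod 11); (9|11)=+1, (6|11)=-1; sign (−1)^0·+1^0·-1^2 = +1.
(a,b)_23: α=1, u≡14; β=0, v≡2 (mod 23); (14|23)=-1, (2|23)=+1; sign (−1)^0·-1^0·+1^1 = +1.
(a,b)_17: α=1, u≡4; β=0, v≡15 (mod 17); (4|17)=+1, (15|17)=+1; sign (−1)^0·+1^0·+1^1 = +1.
(-5474, -665 / ℚ) ramifies at {2, ∞}: a division algebra.

[2, inf]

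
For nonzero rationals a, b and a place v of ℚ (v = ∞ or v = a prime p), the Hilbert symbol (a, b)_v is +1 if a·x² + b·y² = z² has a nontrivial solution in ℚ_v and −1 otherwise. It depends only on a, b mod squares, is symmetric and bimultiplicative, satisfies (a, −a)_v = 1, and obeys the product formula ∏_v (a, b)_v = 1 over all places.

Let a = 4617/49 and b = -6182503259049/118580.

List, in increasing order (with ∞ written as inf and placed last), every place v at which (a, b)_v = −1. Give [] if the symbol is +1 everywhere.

[5, 13, 19, 37]

Mod squares: a ≡ 57, b ≡ -2405. Check v ∈ {∞, 2, 3, 5, 7, 11, 13, 17, 19, 37}.
v=19: a=19^1·(≡10), b=19^2·(≡13) mod 19; (10|19)=-1, (13|19)=-1; (−1)^{1·2·9}·(-1)^2·(-1)^1 = -1.
v=∞: 57 > 0 and -2405 < 0  ⇒  (a,b)_∞ = +1.
v=7: a=7^-2·(≡4), b=7^-2·(≡6) mod 7; (4|7)=+1, (6|7)=-1; (−1)^{-2·-2·3}·(+1)^-2·(-1)^-2 = +1.
v=5: a=5^0·(≡3), b=5^-1·(≡1) mod 5; (3|5)=-1, (1|5)=+1; (−1)^{0·-1·2}·(-1)^-1·(+1)^0 = -1.
v=37: a=37^0·(≡24), b=37^1·(≡28) mod 37; (24|37)=-1, (28|37)=+1; (−1)^{0·1·18}·(-1)^1·(+1)^0 = -1.
v=11: a=11^0·(≡6), b=11^-2·(≡4) mod 11; (6|11)=-1, (4|11)=+1; (−1)^{0·-2·5}·(-1)^-2·(+1)^0 = +1.
v=3: a=3^5·(≡1), b=3^6·(≡1) mod 3; (1|3)=+1, (1|3)=+1; (−1)^{5·6·1}·(+1)^6·(+1)^5 = +1.
v=2: v_2(a)=0, v_2(b)=-2; units ≡ 1, 3 (mod 8); ε·ε+αω+βω = 0·1+0·1+-2·0 ≡ 0  ⇒  (a,b)_2 = +1.
v=17: a=17^0·(≡12), b=17^2·(≡9) mod 17; (12|17)=-1, (9|17)=+1; (−1)^{0·2·8}·(-1)^2·(+1)^0 = +1.
v=13: a=13^0·(≡8), b=13^3·(≡3) mod 13; (8|13)=-1, (3|13)=+1; (−1)^{0·3·6}·(-1)^3·(+1)^0 = -1.
|Ram(57, -2405)| = 4, even; anisotropic at {5, 13, 19, 37}.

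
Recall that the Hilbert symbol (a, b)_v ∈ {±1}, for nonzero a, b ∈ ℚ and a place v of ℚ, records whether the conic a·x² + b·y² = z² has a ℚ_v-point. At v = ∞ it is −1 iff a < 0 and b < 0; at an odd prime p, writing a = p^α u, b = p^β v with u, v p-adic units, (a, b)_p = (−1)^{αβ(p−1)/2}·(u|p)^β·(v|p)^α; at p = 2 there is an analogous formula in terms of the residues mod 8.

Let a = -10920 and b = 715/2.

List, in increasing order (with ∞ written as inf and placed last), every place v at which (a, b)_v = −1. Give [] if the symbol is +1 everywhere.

(a, b) ≡ (-2730, 1430) mod (ℚ^×)²; places V = {2, 3, 5, 7, 11, 13, ∞}.
(a,b)_5: α=1, u≡1; β=1, v≡4 (mod 5); (1|5)=+1, (4|5)=+1; sign (−1)^0·+1^1·+1^1 = +1.
(a,b)_2: α=3, β=-1; u≡3, v≡3 (mod 8); ε(u)ε(v)=1·1, αω(v)=3·1, βω(u)=-1·1; sum ≡ 1  ⇒  -1.
(a,b)_11: α=0, u≡3; β=1, v≡5 (mod 11); (3|11)=+1, (5|11)=+1; sign (−1)^0·+1^1·+1^0 = +1.
(a,b)_∞: sgn(-2730)=−, sgn(1430)=+, so +1.
(a,b)_13: α=1, u≡5; β=1, v≡8 (mod 13); (5|13)=-1, (8|13)=-1; sign (−1)^0·-1^1·-1^1 = +1.
(a,b)_7: α=1, u≡1; β=0, v≡4 (mod 7); (1|7)=+1, (4|7)=+1; sign (−1)^0·+1^0·+1^1 = +1.
(a,b)_3: α=1, u≡2; β=0, v≡2 (mod 3); (2|3)=-1, (2|3)=-1; sign (−1)^0·-1^0·-1^1 = -1.
(-2730, 1430 / ℚ) ramifies at {2, 3}: a division algebra.

[2, 3]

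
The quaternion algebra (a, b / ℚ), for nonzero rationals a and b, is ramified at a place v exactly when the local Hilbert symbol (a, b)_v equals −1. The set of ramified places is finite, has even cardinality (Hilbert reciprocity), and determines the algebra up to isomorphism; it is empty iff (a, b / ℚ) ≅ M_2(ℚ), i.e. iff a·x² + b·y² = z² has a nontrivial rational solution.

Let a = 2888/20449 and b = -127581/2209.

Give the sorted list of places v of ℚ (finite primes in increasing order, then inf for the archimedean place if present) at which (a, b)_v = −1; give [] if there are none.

[2, 3]

(a, b) ≡ (2, -69) mod (ℚ^×)²; places V = {2, 3, 11, 13, 19, 23, 43, 47, ∞}.
(a,b)_19: α=2, u≡13; β=0, v≡16 (mod 19); (13|19)=-1, (16|19)=+1; sign (−1)^0·-1^0·+1^2 = +1.
(a,b)_47: α=0, u≡17; β=-2, v≡24 (mod 47); (17|47)=+1, (24|47)=+1; sign (−1)^0·+1^-2·+1^0 = +1.
(a,b)_23: α=0, u≡18; β=1, v≡19 (mod 23); (18|23)=+1, (19|23)=-1; sign (−1)^0·+1^1·-1^0 = +1.
(a,b)_2: α=3, β=0; u≡1, v≡3 (mod 8); ε(u)ε(v)=0·1, αω(v)=3·1, βω(u)=0·0; sum ≡ 1  ⇒  -1.
(a,b)_13: α=-2, u≡7; β=0, v≡12 (mod 13); (7|13)=-1, (12|13)=+1; sign (−1)^0·-1^0·+1^-2 = +1.
(a,b)_∞: sgn(2)=+, sgn(-69)=−, so +1.
(a,b)_43: α=0, u≡20; β=2, v≡36 (mod 43); (20|43)=-1, (36|43)=+1; sign (−1)^0·-1^2·+1^0 = +1.
(a,b)_11: α=-2, u≡7; β=0, v≡7 (mod 11); (7|11)=-1, (7|11)=-1; sign (−1)^0·-1^0·-1^-2 = +1.
(a,b)_3: α=0, u≡2; β=1, v≡1 (mod 3); (2|3)=-1, (1|3)=+1; sign (−1)^0·-1^1·+1^0 = -1.
Ram(2, -69) = {2, 3}; no ℚ_2-point on the conic.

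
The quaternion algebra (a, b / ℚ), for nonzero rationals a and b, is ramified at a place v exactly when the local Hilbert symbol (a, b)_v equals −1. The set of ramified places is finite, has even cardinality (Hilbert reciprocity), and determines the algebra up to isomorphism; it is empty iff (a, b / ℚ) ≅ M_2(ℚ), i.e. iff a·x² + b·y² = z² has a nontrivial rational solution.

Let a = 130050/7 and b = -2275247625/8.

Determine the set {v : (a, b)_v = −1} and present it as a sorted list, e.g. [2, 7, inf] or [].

[2, 3]

(a, b) ≡ (14, -210) mod (ℚ^×)²; places V = {2, 3, 5, 7, 17, 19, ∞}.
(a,b)_3: α=2, u≡2; β=1, v≡2 (mod 3); (2|3)=-1, (2|3)=-1; sign (−1)^0·-1^1·-1^2 = -1.
(a,b)_17: α=2, u≡6; β=0, v≡3 (mod 17); (6|17)=-1, (3|17)=-1; sign (−1)^0·-1^0·-1^2 = +1.
(a,b)_2: α=1, β=-3; u≡7, v≡7 (mod 8); ε(u)ε(v)=1·1, αω(v)=1·0, βω(u)=-3·0; sum ≡ 1  ⇒  -1.
(a,b)_∞: sgn(14)=+, sgn(-210)=−, so +1.
(a,b)_7: α=-1, u≡4; β=5, v≡5 (mod 7); (4|7)=+1, (5|7)=-1; sign (−1)^1·+1^5·-1^-1 = +1.
(a,b)_19: α=0, u≡2; β=2, v≡14 (mod 19); (2|19)=-1, (14|19)=-1; sign (−1)^0·-1^2·-1^0 = +1.
(a,b)_5: α=2, u≡1; β=3, v≡3 (mod 5); (1|5)=+1, (3|5)=-1; sign (−1)^0·+1^3·-1^2 = +1.
|Ram(14, -210)| = 2, even; anisotropic at {2, 3}.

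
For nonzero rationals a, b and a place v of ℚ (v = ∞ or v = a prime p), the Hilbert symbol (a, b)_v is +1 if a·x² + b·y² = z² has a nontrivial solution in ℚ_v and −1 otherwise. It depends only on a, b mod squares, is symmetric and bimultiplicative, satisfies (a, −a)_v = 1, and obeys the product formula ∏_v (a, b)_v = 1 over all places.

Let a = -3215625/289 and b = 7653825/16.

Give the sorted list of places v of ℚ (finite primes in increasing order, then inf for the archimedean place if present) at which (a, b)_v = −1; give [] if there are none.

(a, b) ≡ (-105, 34017) mod (ℚ^×)²; places V = {2, 3, 5, 7, 17, 23, 29, ∞}.
(a,b)_17: α=-2, u≡10; β=1, v≡3 (mod 17); (10|17)=-1, (3|17)=-1; sign (−1)^0·-1^1·-1^-2 = -1.
(a,b)_7: α=3, u≡6; β=0, v≡2 (mod 7); (6|7)=-1, (2|7)=+1; sign (−1)^0·-1^0·+1^3 = +1.
(a,b)_5: α=5, u≡4; β=2, v≡3 (mod 5); (4|5)=+1, (3|5)=-1; sign (−1)^0·+1^2·-1^5 = -1.
(a,b)_3: α=1, u≡1; β=3, v≡2 (mod 3); (1|3)=+1, (2|3)=-1; sign (−1)^1·+1^3·-1^1 = +1.
(a,b)_∞: sgn(-105)=−, sgn(34017)=+, so +1.
(a,b)_23: α=0, u≡11; β=1, v≡5 (mod 23); (11|23)=-1, (5|23)=-1; sign (−1)^0·-1^1·-1^0 = -1.
(a,b)_29: α=0, u≡18; β=1, v≡7 (mod 29); (18|29)=-1, (7|29)=+1; sign (−1)^0·-1^1·+1^0 = -1.
(a,b)_2: α=0, β=-4; u≡7, v≡1 (mod 8); ε(u)ε(v)=1·0, αω(v)=0·0, βω(u)=-4·0; sum ≡ 0  ⇒  +1.
Ram(-105, 34017) = {5, 17, 23, 29}; no ℚ_5-point on the conic.

[5, 17, 23, 29]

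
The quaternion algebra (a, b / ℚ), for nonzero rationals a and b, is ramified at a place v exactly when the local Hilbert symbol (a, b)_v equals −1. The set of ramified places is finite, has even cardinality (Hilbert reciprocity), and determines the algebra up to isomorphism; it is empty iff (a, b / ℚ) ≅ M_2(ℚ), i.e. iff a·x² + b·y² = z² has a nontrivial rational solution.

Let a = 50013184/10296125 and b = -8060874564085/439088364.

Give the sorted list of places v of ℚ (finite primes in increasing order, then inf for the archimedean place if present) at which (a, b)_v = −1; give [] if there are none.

(a, b) ≡ (5, -935) mod (ℚ^×)²; places V = {2, 3, 5, 7, 11, 13, 17, 29, 37, 41, ∞}.
(a,b)_11: α=0, u≡3; β=-1, v≡4 (mod 11); (3|11)=+1, (4|11)=+1; sign (−1)^0·+1^-1·+1^0 = +1.
(a,b)_5: α=-3, u≡1; β=1, v≡2 (mod 5); (1|5)=+1, (2|5)=-1; sign (−1)^0·+1^1·-1^-3 = -1.
(a,b)_3: α=0, u≡2; β=-10, v≡1 (mod 3); (2|3)=-1, (1|3)=+1; sign (−1)^0·-1^-10·+1^0 = +1.
(a,b)_17: α=2, u≡14; β=1, v≡1 (mod 17); (14|17)=-1, (1|17)=+1; sign (−1)^0·-1^1·+1^2 = -1.
(a,b)_∞: sgn(5)=+, sgn(-935)=−, so +1.
(a,b)_13: α=2, u≡7; β=-2, v≡4 (mod 13); (7|13)=-1, (4|13)=+1; sign (−1)^0·-1^-2·+1^2 = +1.
(a,b)_7: α=-2, u≡3; β=2, v≡3 (mod 7); (3|7)=-1, (3|7)=-1; sign (−1)^0·-1^2·-1^-2 = +1.
(a,b)_2: α=10, β=-2; u≡5, v≡1 (mod 8); ε(u)ε(v)=0·0, αω(v)=10·0, βω(u)=-2·1; sum ≡ 0  ⇒  +1.
(a,b)_37: α=0, u≡18; β=2, v≡10 (mod 37); (18|37)=-1, (10|37)=+1; sign (−1)^0·-1^2·+1^0 = +1.
(a,b)_29: α=0, u≡7; β=2, v≡25 (mod 29); (7|29)=+1, (25|29)=+1; sign (−1)^0·+1^2·+1^0 = +1.
(a,b)_41: α=-2, u≡25; β=2, v≡25 (mod 41); (25|41)=+1, (25|41)=+1; sign (−1)^0·+1^2·+1^-2 = +1.
Ram(5, -935) = {5, 17}; no ℚ_5-point on the conic.

[5, 17]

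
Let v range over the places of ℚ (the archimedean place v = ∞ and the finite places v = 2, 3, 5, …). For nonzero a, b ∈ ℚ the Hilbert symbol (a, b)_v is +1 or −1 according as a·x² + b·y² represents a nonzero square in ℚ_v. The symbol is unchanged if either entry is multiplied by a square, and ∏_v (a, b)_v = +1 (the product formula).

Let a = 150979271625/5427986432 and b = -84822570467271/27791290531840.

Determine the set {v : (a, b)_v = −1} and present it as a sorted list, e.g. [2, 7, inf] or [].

Mod squares: a ≡ 130, b ≡ -390. Check v ∈ {∞, 2, 3, 5, 7, 11, 13, 17, 37}.
v=17: a=17^2·(≡6), b=17^4·(≡4) mod 17; (6|17)=-1, (4|17)=+1; (−1)^{2·4·8}·(-1)^4·(+1)^2 = +1.
v=37: a=37^-2·(≡8), b=37^-2·(≡6) mod 37; (8|37)=-1, (6|37)=-1; (−1)^{-2·-2·18}·(-1)^-2·(-1)^-2 = +1.
v=3: a=3^8·(≡1), b=3^13·(≡2) mod 3; (1|3)=+1, (2|3)=-1; (−1)^{8·13·1}·(+1)^13·(-1)^8 = +1.
v=13: a=13^1·(≡12), b=13^1·(≡4) mod 13; (12|13)=+1, (4|13)=+1; (−1)^{1·1·6}·(+1)^1·(+1)^1 = +1.
v=∞: 130 > 0 and -390 < 0  ⇒  (a,b)_∞ = +1.
v=5: a=5^3·(≡4), b=5^-1·(≡3) mod 5; (4|5)=+1, (3|5)=-1; (−1)^{3·-1·2}·(+1)^-1·(-1)^3 = -1.
v=11: a=11^-2·(≡1), b=11^-2·(≡7) mod 11; (1|11)=+1, (7|11)=-1; (−1)^{-2·-2·5}·(+1)^-2·(-1)^-2 = +1.
v=7: a=7^2·(≡4), b=7^2·(≡4) mod 7; (4|7)=+1, (4|7)=+1; (−1)^{2·2·3}·(+1)^2·(+1)^2 = +1.
v=2: v_2(a)=-15, v_2(b)=-25; units ≡ 1, 5 (mod 8); ε·ε+αω+βω = 0·0+-15·1+-25·0 ≡ 1  ⇒  (a,b)_2 = -1.
Ram(130, -390) = {2, 5}; no ℚ_2-point on the conic.

[2, 5]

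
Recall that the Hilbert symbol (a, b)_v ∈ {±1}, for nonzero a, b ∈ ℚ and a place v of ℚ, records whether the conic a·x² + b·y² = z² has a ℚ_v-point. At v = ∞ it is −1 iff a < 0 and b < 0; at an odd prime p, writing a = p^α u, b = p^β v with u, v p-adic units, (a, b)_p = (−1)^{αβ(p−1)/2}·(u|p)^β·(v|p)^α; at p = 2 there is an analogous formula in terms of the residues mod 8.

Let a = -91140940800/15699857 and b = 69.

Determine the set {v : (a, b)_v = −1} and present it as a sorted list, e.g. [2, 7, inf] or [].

[3, 23]

(a, b) ≡ (-15249, 69) mod (ℚ^×)²; places V = {2, 3, 5, 7, 13, 17, 23, 31, ∞}.
(a,b)_∞: sgn(-15249)=−, sgn(69)=+, so +1.
(a,b)_2: α=10, β=0; u≡7, v≡5 (mod 8); ε(u)ε(v)=1·0, αω(v)=10·1, βω(u)=0·0; sum ≡ 0  ⇒  +1.
(a,b)_17: α=-1, u≡16; β=0, v≡1 (mod 17); (16|17)=+1, (1|17)=+1; sign (−1)^0·+1^0·+1^-1 = +1.
(a,b)_23: α=1, u≡2; β=1, v≡3 (mod 23); (2|23)=+1, (3|23)=+1; sign (−1)^1·+1^1·+1^1 = -1.
(a,b)_3: α=5, u≡2; β=1, v≡2 (mod 3); (2|3)=-1, (2|3)=-1; sign (−1)^1·-1^1·-1^5 = -1.
(a,b)_13: α=1, u≡1; β=0, v≡4 (mod 13); (1|13)=+1, (4|13)=+1; sign (−1)^0·+1^0·+1^1 = +1.
(a,b)_31: α=-4, u≡23; β=0, v≡7 (mod 31); (23|31)=-1, (7|31)=+1; sign (−1)^0·-1^0·+1^-4 = +1.
(a,b)_5: α=2, u≡4; β=0, v≡4 (mod 5); (4|5)=+1, (4|5)=+1; sign (−1)^0·+1^0·+1^2 = +1.
(a,b)_7: α=2, u≡2; β=0, v≡6 (mod 7); (2|7)=+1, (6|7)=-1; sign (−1)^0·+1^0·-1^2 = +1.
Ram(-15249, 69) = {3, 23}; no ℚ_3-point on the conic.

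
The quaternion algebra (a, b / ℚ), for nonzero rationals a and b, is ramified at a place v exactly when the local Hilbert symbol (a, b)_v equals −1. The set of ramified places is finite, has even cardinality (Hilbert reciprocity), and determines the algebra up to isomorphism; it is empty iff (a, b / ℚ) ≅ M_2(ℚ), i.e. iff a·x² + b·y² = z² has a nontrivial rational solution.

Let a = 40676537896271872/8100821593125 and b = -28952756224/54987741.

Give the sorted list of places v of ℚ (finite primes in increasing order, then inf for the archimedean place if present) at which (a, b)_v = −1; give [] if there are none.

[7, 23]

(a, b) ≡ (9338, -1334) mod (ℚ^×)²; places V = {2, 3, 5, 7, 17, 23, 29, ∞}.
(a,b)_3: α=-12, u≡2; β=-8, v≡1 (mod 3); (2|3)=-1, (1|3)=+1; sign (−1)^0·-1^-8·+1^-12 = +1.
(a,b)_5: α=-4, u≡3; β=0, v≡1 (mod 5); (3|5)=-1, (1|5)=+1; sign (−1)^0·-1^0·+1^-4 = +1.
(a,b)_∞: sgn(9338)=+, sgn(-1334)=−, so +1.
(a,b)_29: α=-3, u≡27; β=-1, v≡26 (mod 29); (27|29)=-1, (26|29)=-1; sign (−1)^0·-1^-1·-1^-3 = +1.
(a,b)_7: α=7, u≡2; β=4, v≡6 (mod 7); (2|7)=+1, (6|7)=-1; sign (−1)^0·+1^4·-1^7 = -1.
(a,b)_2: α=31, β=19; u≡5, v≡5 (mod 8); ε(u)ε(v)=0·0, αω(v)=31·1, βω(u)=19·1; sum ≡ 0  ⇒  +1.
(a,b)_23: α=1, u≡22; β=1, v≡11 (mod 23); (22|23)=-1, (11|23)=-1; sign (−1)^1·-1^1·-1^1 = -1.
(a,b)_17: α=0, u≡11; β=-2, v≡16 (mod 17); (11|17)=-1, (16|17)=+1; sign (−1)^0·-1^-2·+1^0 = +1.
(9338, -1334 / ℚ) ramifies at {7, 23}: a division algebra.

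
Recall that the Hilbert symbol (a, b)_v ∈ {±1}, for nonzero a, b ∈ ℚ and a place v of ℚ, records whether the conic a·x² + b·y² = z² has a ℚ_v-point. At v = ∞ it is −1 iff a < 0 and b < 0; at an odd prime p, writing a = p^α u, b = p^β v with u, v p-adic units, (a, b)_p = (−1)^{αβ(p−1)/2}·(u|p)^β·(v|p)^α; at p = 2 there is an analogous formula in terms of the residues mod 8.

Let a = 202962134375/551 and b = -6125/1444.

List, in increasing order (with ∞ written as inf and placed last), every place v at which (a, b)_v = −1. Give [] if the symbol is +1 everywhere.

[5, 11, 19, 31]

(a, b) ≡ (21607465, -5) mod (ℚ^×)²; places V = {2, 5, 7, 11, 13, 19, 23, 29, 31, ∞}.
(a,b)_31: α=1, u≡26; β=0, v≡30 (mod 31); (26|31)=-1, (30|31)=-1; sign (−1)^0·-1^0·-1^1 = -1.
(a,b)_13: α=2, u≡1; β=0, v≡11 (mod 13); (1|13)=+1, (11|13)=-1; sign (−1)^0·+1^0·-1^2 = +1.
(a,b)_2: α=0, β=-2; u≡1, v≡3 (mod 8); ε(u)ε(v)=0·1, αω(v)=0·1, βω(u)=-2·0; sum ≡ 0  ⇒  +1.
(a,b)_29: α=-1, u≡18; β=0, v≡1 (mod 29); (18|29)=-1, (1|29)=+1; sign (−1)^0·-1^0·+1^-1 = +1.
(a,b)_5: α=5, u≡3; β=3, v≡4 (mod 5); (3|5)=-1, (4|5)=+1; sign (−1)^0·-1^3·+1^5 = -1.
(a,b)_23: α=1, u≡11; β=0, v≡6 (mod 23); (11|23)=-1, (6|23)=+1; sign (−1)^0·-1^0·+1^1 = +1.
(a,b)_19: α=-1, u≡7; β=-2, v≡3 (mod 19); (7|19)=+1, (3|19)=-1; sign (−1)^0·+1^-2·-1^-1 = -1.
(a,b)_7: α=2, u≡6; β=2, v≡4 (mod 7); (6|7)=-1, (4|7)=+1; sign (−1)^0·-1^2·+1^2 = +1.
(a,b)_∞: sgn(21607465)=+, sgn(-5)=−, so +1.
(a,b)_11: α=1, u≡4; β=0, v≡8 (mod 11); (4|11)=+1, (8|11)=-1; sign (−1)^0·+1^0·-1^1 = -1.
|Ram(21607465, -5)| = 4, even; anisotropic at {5, 11, 19, 31}.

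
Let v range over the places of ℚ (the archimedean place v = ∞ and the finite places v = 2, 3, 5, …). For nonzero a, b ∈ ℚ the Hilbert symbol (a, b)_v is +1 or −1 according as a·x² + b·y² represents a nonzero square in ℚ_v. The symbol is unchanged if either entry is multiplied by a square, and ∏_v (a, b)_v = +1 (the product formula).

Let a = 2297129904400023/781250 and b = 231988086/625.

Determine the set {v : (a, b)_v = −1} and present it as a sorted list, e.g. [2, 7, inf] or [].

[11, 41]

Mod squares: a ≡ 574, b ≡ 15334. Check v ∈ {∞, 2, 3, 5, 7, 11, 17, 41}.
v=3: a=3^4·(≡1), b=3^2·(≡1) mod 3; (1|3)=+1, (1|3)=+1; (−1)^{4·2·1}·(+1)^2·(+1)^4 = +1.
v=∞: 574 > 0 and 15334 > 0  ⇒  (a,b)_∞ = +1.
v=7: a=7^1·(≡5), b=7^0·(≡4) mod 7; (5|7)=-1, (4|7)=+1; (−1)^{1·0·3}·(-1)^0·(+1)^1 = +1.
v=17: a=17^2·(≡2), b=17^1·(≡13) mod 17; (2|17)=+1, (13|17)=+1; (−1)^{2·1·8}·(+1)^1·(+1)^2 = +1.
v=2: v_2(a)=-1, v_2(b)=1; units ≡ 7, 3 (mod 8); ε·ε+αω+βω = 1·1+-1·1+1·0 ≡ 0  ⇒  (a,b)_2 = +1.
v=11: a=11^2·(≡6), b=11^1·(≡6) mod 11; (6|11)=-1, (6|11)=-1; (−1)^{2·1·5}·(-1)^1·(-1)^2 = -1.
v=41: a=41^5·(≡19), b=41^3·(≡25) mod 41; (19|41)=-1, (25|41)=+1; (−1)^{5·3·20}·(-1)^3·(+1)^5 = -1.
v=5: a=5^-8·(≡4), b=5^-4·(≡1) mod 5; (4|5)=+1, (1|5)=+1; (−1)^{-8·-4·2}·(+1)^-4·(+1)^-8 = +1.
|Ram(574, 15334)| = 2, even; anisotropic at {11, 41}.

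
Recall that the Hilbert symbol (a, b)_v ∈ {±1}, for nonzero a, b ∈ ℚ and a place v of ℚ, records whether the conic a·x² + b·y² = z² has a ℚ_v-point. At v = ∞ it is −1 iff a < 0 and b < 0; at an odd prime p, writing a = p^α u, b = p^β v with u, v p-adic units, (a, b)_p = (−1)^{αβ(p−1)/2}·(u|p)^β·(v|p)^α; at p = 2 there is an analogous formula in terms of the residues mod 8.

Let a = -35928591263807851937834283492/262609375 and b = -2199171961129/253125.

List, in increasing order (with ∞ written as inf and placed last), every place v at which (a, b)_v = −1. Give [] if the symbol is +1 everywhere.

[7, 23, 29, inf]

Mod squares: a ≡ -24871, b ≡ -623645. Check v ∈ {∞, 2, 3, 5, 7, 11, 13, 17, 19, 23, 29}.
v=13: a=13^4·(≡8), b=13^2·(≡12) mod 13; (8|13)=-1, (12|13)=+1; (−1)^{4·2·6}·(-1)^2·(+1)^4 = +1.
v=3: a=3^4·(≡2), b=3^-4·(≡1) mod 3; (2|3)=-1, (1|3)=+1; (−1)^{4·-4·1}·(-1)^-4·(+1)^4 = +1.
v=∞: -24871 < 0 and -623645 < 0  ⇒  (a,b)_∞ = -1.
v=29: a=29^4·(≡26), b=29^1·(≡13) mod 29; (26|29)=-1, (13|29)=+1; (−1)^{4·1·14}·(-1)^1·(+1)^4 = -1.
v=7: a=7^-5·(≡6), b=7^0·(≡5) mod 7; (6|7)=-1, (5|7)=-1; (−1)^{-5·0·3}·(-1)^0·(-1)^-5 = -1.
v=19: a=19^1·(≡18), b=19^2·(≡4) mod 19; (18|19)=-1, (4|19)=+1; (−1)^{1·2·9}·(-1)^2·(+1)^1 = +1.
v=5: a=5^-6·(≡4), b=5^-5·(≡1) mod 5; (4|5)=+1, (1|5)=+1; (−1)^{-6·-5·2}·(+1)^-5·(+1)^-6 = +1.
v=2: v_2(a)=2, v_2(b)=0; units ≡ 1, 3 (mod 8); ε·ε+αω+βω = 0·1+2·1+0·0 ≡ 0  ⇒  (a,b)_2 = +1.
v=23: a=23^2·(≡14), b=23^1·(≡4) mod 23; (14|23)=-1, (4|23)=+1; (−1)^{2·1·11}·(-1)^1·(+1)^2 = -1.
v=11: a=11^3·(≡3), b=11^1·(≡10) mod 11; (3|11)=+1, (10|11)=-1; (−1)^{3·1·5}·(+1)^1·(-1)^3 = +1.
v=17: a=17^7·(≡16), b=17^3·(≡9) mod 17; (16|17)=+1, (9|17)=+1; (−1)^{7·3·8}·(+1)^3·(+1)^7 = +1.
(-24871, -623645 / ℚ) ramifies at {7, 23, 29, ∞}: a division algebra.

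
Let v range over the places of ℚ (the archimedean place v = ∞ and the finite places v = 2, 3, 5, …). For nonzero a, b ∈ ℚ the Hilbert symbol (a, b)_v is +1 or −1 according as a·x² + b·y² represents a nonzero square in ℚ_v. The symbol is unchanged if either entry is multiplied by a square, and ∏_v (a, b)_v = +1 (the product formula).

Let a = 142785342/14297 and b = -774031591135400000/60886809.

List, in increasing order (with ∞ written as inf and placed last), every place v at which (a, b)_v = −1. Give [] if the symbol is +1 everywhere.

[2, 7, 13, 17]

Mod squares: a ≡ 13566, b ≡ -65. Check v ∈ {∞, 2, 3, 5, 7, 13, 17, 19, 29, 47}.
v=2: v_2(a)=1, v_2(b)=6; units ≡ 7, 7 (mod 8); ε·ε+αω+βω = 1·1+1·0+6·0 ≡ 1  ⇒  (a,b)_2 = -1.
v=13: a=13^0·(≡5), b=13^3·(≡7) mod 13; (5|13)=-1, (7|13)=-1; (−1)^{0·3·6}·(-1)^3·(-1)^0 = -1.
v=∞: 13566 > 0 and -65 < 0  ⇒  (a,b)_∞ = +1.
v=5: a=5^0·(≡1), b=5^5·(≡3) mod 5; (1|5)=+1, (3|5)=-1; (−1)^{0·5·2}·(+1)^5·(-1)^0 = +1.
v=7: a=7^1·(≡6), b=7^0·(≡6) mod 7; (6|7)=-1, (6|7)=-1; (−1)^{1·0·3}·(-1)^0·(-1)^1 = -1.
v=17: a=17^-1·(≡8), b=17^-4·(≡11) mod 17; (8|17)=+1, (11|17)=-1; (−1)^{-1·-4·8}·(+1)^-4·(-1)^-1 = -1.
v=29: a=29^-2·(≡23), b=29^0·(≡23) mod 29; (23|29)=+1, (23|29)=+1; (−1)^{-2·0·14}·(+1)^0·(+1)^-2 = +1.
v=19: a=19^1·(≡9), b=19^2·(≡7) mod 19; (9|19)=+1, (7|19)=+1; (−1)^{1·2·9}·(+1)^2·(+1)^1 = +1.
v=47: a=47^2·(≡38), b=47^4·(≡26) mod 47; (38|47)=-1, (26|47)=-1; (−1)^{2·4·23}·(-1)^4·(-1)^2 = +1.
v=3: a=3^5·(≡1), b=3^-6·(≡1) mod 3; (1|3)=+1, (1|3)=+1; (−1)^{5·-6·1}·(+1)^-6·(+1)^5 = +1.
Ram(13566, -65) = {2, 7, 13, 17}; no ℚ_2-point on the conic.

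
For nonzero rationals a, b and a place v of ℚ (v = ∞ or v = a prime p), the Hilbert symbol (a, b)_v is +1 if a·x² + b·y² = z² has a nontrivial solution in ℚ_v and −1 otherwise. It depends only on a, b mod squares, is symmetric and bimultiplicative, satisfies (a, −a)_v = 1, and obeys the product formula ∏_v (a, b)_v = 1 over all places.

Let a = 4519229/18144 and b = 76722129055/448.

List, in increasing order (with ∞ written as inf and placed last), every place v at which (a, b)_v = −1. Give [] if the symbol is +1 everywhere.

(a, b) ≡ (3094, 385) mod (ℚ^×)²; places V = {2, 3, 5, 7, 11, 13, 17, ∞}.
(a,b)_7: α=-1, u≡4; β=-1, v≡5 (mod 7); (4|7)=+1, (5|7)=-1; sign (−1)^1·+1^-1·-1^-1 = +1.
(a,b)_5: α=0, u≡1; β=1, v≡2 (mod 5); (1|5)=+1, (2|5)=-1; sign (−1)^0·+1^1·-1^0 = +1.
(a,b)_11: α=2, u≡3; β=1, v≡10 (mod 11); (3|11)=+1, (10|11)=-1; sign (−1)^0·+1^1·-1^2 = +1.
(a,b)_13: α=3, u≡9; β=6, v≡8 (mod 13); (9|13)=+1, (8|13)=-1; sign (−1)^0·+1^6·-1^3 = -1.
(a,b)_2: α=-5, β=-6; u≡3, v≡1 (mod 8); ε(u)ε(v)=1·0, αω(v)=-5·0, βω(u)=-6·1; sum ≡ 0  ⇒  +1.
(a,b)_∞: sgn(3094)=+, sgn(385)=+, so +1.
(a,b)_17: α=1, u≡5; β=2, v≡5 (mod 17); (5|17)=-1, (5|17)=-1; sign (−1)^0·-1^2·-1^1 = -1.
(a,b)_3: α=-4, u≡1; β=0, v≡1 (mod 3); (1|3)=+1, (1|3)=+1; sign (−1)^0·+1^0·+1^-4 = +1.
|Ram(3094, 385)| = 2, even; anisotropic at {13, 17}.

[13, 17]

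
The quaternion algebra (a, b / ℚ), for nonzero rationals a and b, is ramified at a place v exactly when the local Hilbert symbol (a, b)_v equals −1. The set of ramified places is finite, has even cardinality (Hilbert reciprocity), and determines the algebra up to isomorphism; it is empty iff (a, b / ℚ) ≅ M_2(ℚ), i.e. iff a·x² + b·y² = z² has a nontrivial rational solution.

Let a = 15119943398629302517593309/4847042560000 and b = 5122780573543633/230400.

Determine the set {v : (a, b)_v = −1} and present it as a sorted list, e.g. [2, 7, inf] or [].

(a, b) ≡ (94829, 713713) mod (ℚ^×)²; places V = {2, 3, 5, 7, 11, 13, 19, 23, 31, 41, 43, ∞}.
(a,b)_43: α=-2, u≡25; β=0, v≡30 (mod 43); (25|43)=+1, (30|43)=-1; sign (−1)^0·+1^0·-1^-2 = +1.
(a,b)_31: α=1, u≡15; β=1, v≡26 (mod 31); (15|31)=-1, (26|31)=-1; sign (−1)^1·-1^1·-1^1 = -1.
(a,b)_23: α=3, u≡1; β=1, v≡18 (mod 23); (1|23)=+1, (18|23)=+1; sign (−1)^1·+1^1·+1^3 = -1.
(a,b)_19: α=1, u≡10; β=2, v≡1 (mod 19); (10|19)=-1, (1|19)=+1; sign (−1)^0·-1^2·+1^1 = +1.
(a,b)_5: α=-4, u≡4; β=-2, v≡3 (mod 5); (4|5)=+1, (3|5)=-1; sign (−1)^0·+1^-2·-1^-4 = +1.
(a,b)_3: α=2, u≡2; β=-2, v≡1 (mod 3); (2|3)=-1, (1|3)=+1; sign (−1)^0·-1^-2·+1^2 = +1.
(a,b)_13: α=4, u≡5; β=3, v≡6 (mod 13); (5|13)=-1, (6|13)=-1; sign (−1)^0·-1^3·-1^4 = -1.
(a,b)_11: α=2, u≡1; β=1, v≡1 (mod 11); (1|11)=+1, (1|11)=+1; sign (−1)^0·+1^1·+1^2 = +1.
(a,b)_2: α=-22, β=-10; u≡5, v≡1 (mod 8); ε(u)ε(v)=0·0, αω(v)=-22·0, βω(u)=-10·1; sum ≡ 0  ⇒  +1.
(a,b)_∞: sgn(94829)=+, sgn(713713)=+, so +1.
(a,b)_41: α=2, u≡16; β=0, v≡15 (mod 41); (16|41)=+1, (15|41)=-1; sign (−1)^0·+1^0·-1^2 = +1.
(a,b)_7: α=9, u≡1; β=7, v≡1 (mod 7); (1|7)=+1, (1|7)=+1; sign (−1)^1·+1^7·+1^9 = -1.
(94829, 713713 / ℚ) ramifies at {7, 13, 23, 31}: a division algebra.

[7, 13, 23, 31]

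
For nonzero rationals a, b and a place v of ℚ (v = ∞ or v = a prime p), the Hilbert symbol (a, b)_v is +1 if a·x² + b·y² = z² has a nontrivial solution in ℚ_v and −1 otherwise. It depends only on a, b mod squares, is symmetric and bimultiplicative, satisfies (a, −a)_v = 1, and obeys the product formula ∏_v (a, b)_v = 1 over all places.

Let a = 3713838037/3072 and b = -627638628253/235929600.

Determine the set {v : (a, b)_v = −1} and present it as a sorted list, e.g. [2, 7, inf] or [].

[2, 3, 17, 31]

(a, b) ≡ (1345431, -448477) mod (ℚ^×)²; places V = {2, 3, 5, 7, 13, 17, 23, 31, 37, ∞}.
(a,b)_∞: sgn(1345431)=+, sgn(-448477)=−, so +1.
(a,b)_2: α=-10, β=-20; u≡7, v≡3 (mod 8); ε(u)ε(v)=1·1, αω(v)=-10·1, βω(u)=-20·0; sum ≡ 1  ⇒  -1.
(a,b)_7: α=2, u≡6; β=2, v≡5 (mod 7); (6|7)=-1, (5|7)=-1; sign (−1)^0·-1^2·-1^2 = +1.
(a,b)_3: α=-1, u≡1; β=-2, v≡2 (mod 3); (1|3)=+1, (2|3)=-1; sign (−1)^0·+1^-2·-1^-1 = -1.
(a,b)_13: α=2, u≡1; β=4, v≡10 (mod 13); (1|13)=+1, (10|13)=+1; sign (−1)^0·+1^4·+1^2 = +1.
(a,b)_5: α=0, u≡1; β=-2, v≡3 (mod 5); (1|5)=+1, (3|5)=-1; sign (−1)^0·+1^-2·-1^0 = +1.
(a,b)_17: α=1, u≡8; β=1, v≡10 (mod 17); (8|17)=+1, (10|17)=-1; sign (−1)^0·+1^1·-1^1 = -1.
(a,b)_23: α=1, u≡12; β=1, v≡14 (mod 23); (12|23)=+1, (14|23)=-1; sign (−1)^1·+1^1·-1^1 = +1.
(a,b)_37: α=1, u≡31; β=1, v≡8 (mod 37); (31|37)=-1, (8|37)=-1; sign (−1)^0·-1^1·-1^1 = +1.
(a,b)_31: α=1, u≡28; β=1, v≡8 (mod 31); (28|31)=+1, (8|31)=+1; sign (−1)^1·+1^1·+1^1 = -1.
(1345431, -448477 / ℚ) ramifies at {2, 3, 17, 31}: a division algebra.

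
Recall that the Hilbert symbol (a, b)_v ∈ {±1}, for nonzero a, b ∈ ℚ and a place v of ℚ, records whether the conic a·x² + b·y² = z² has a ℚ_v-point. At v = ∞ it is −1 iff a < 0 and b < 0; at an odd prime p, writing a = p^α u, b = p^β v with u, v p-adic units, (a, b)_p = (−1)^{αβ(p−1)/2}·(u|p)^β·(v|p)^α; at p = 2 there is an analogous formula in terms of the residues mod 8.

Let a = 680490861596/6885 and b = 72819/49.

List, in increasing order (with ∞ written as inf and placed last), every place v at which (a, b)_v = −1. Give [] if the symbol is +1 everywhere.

[2, 7, 13, 31]

Mod squares: a ≡ 224315, b ≡ 899. Check v ∈ {∞, 2, 3, 5, 7, 13, 17, 29, 31, 37}.
v=29: a=29^1·(≡2), b=29^1·(≡11) mod 29; (2|29)=-1, (11|29)=-1; (−1)^{1·1·14}·(-1)^1·(-1)^1 = +1.
v=37: a=37^2·(≡30), b=37^0·(≡28) mod 37; (30|37)=+1, (28|37)=+1; (−1)^{2·0·18}·(+1)^0·(+1)^2 = +1.
v=3: a=3^-4·(≡2), b=3^4·(≡2) mod 3; (2|3)=-1, (2|3)=-1; (−1)^{-4·4·1}·(-1)^4·(-1)^-4 = +1.
v=17: a=17^-1·(≡14), b=17^0·(≡13) mod 17; (14|17)=-1, (13|17)=+1; (−1)^{-1·0·8}·(-1)^0·(+1)^-1 = +1.
v=7: a=7^3·(≡6), b=7^-2·(≡5) mod 7; (6|7)=-1, (5|7)=-1; (−1)^{3·-2·3}·(-1)^-2·(-1)^3 = -1.
v=13: a=13^1·(≡9), b=13^0·(≡11) mod 13; (9|13)=+1, (11|13)=-1; (−1)^{1·0·6}·(+1)^0·(-1)^1 = -1.
v=5: a=5^-1·(≡3), b=5^0·(≡1) mod 5; (3|5)=-1, (1|5)=+1; (−1)^{-1·0·2}·(-1)^0·(+1)^-1 = +1.
v=31: a=31^2·(≡15), b=31^1·(≡22) mod 31; (15|31)=-1, (22|31)=-1; (−1)^{2·1·15}·(-1)^1·(-1)^2 = -1.
v=2: v_2(a)=2, v_2(b)=0; units ≡ 3, 3 (mod 8); ε·ε+αω+βω = 1·1+2·1+0·1 ≡ 1  ⇒  (a,b)_2 = -1.
v=∞: 224315 > 0 and 899 > 0  ⇒  (a,b)_∞ = +1.
Ram(224315, 899) = {2, 7, 13, 31}; no ℚ_2-point on the conic.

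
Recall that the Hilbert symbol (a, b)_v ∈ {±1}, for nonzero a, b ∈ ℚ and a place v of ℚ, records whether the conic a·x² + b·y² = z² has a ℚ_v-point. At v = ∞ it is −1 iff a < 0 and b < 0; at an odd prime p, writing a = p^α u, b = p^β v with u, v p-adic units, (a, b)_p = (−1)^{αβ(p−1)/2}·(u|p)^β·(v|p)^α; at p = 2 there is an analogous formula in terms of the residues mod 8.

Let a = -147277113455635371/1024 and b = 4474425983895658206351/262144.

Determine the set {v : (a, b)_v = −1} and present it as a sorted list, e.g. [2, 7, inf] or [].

[3, 13, 29, 41]

Mod squares: a ≡ -17729179, b ≡ 1895991. Check v ∈ {∞, 2, 3, 13, 19, 29, 31, 37, 41}.
v=2: v_2(a)=-10, v_2(b)=-18; units ≡ 5, 7 (mod 8); ε·ε+αω+βω = 0·1+-10·0+-18·1 ≡ 0  ⇒  (a,b)_2 = +1.
v=19: a=19^2·(≡4), b=19^3·(≡5) mod 19; (4|19)=+1, (5|19)=+1; (−1)^{2·3·9}·(+1)^3·(+1)^2 = +1.
v=37: a=37^1·(≡19), b=37^1·(≡13) mod 37; (19|37)=-1, (13|37)=-1; (−1)^{1·1·18}·(-1)^1·(-1)^1 = +1.
v=41: a=41^3·(≡8), b=41^4·(≡14) mod 41; (8|41)=+1, (14|41)=-1; (−1)^{3·4·20}·(+1)^4·(-1)^3 = -1.
v=31: a=31^1·(≡28), b=31^1·(≡12) mod 31; (28|31)=+1, (12|31)=-1; (−1)^{1·1·15}·(+1)^1·(-1)^1 = +1.
v=3: a=3^4·(≡2), b=3^5·(≡2) mod 3; (2|3)=-1, (2|3)=-1; (−1)^{4·5·1}·(-1)^5·(-1)^4 = -1.
v=∞: -17729179 < 0 and 1895991 > 0  ⇒  (a,b)_∞ = +1.
v=29: a=29^1·(≡19), b=29^1·(≡22) mod 29; (19|29)=-1, (22|29)=+1; (−1)^{1·1·14}·(-1)^1·(+1)^1 = -1.
v=13: a=13^3·(≡5), b=13^4·(≡6) mod 13; (5|13)=-1, (6|13)=-1; (−1)^{3·4·6}·(-1)^4·(-1)^3 = -1.
Ram(-17729179, 1895991) = {3, 13, 29, 41}; no ℚ_3-point on the conic.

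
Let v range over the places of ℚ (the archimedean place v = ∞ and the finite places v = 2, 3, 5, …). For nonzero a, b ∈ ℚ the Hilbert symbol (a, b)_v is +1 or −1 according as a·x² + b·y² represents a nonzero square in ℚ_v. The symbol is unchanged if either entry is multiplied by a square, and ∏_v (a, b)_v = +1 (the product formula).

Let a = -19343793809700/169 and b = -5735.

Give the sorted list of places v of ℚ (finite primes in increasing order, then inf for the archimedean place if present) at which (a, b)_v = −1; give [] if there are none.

(a, b) ≡ (-17, -5735) mod (ℚ^×)²; places V = {2, 3, 5, 13, 17, 31, 37, ∞}.
(a,b)_5: α=2, u≡3; β=1, v≡3 (mod 5); (3|5)=-1, (3|5)=-1; sign (−1)^0·-1^1·-1^2 = -1.
(a,b)_13: α=-2, u≡4; β=0, v≡11 (mod 13); (4|13)=+1, (11|13)=-1; sign (−1)^0·+1^0·-1^-2 = +1.
(a,b)_17: α=1, u≡2; β=0, v≡11 (mod 17); (2|17)=+1, (11|17)=-1; sign (−1)^0·+1^0·-1^1 = -1.
(a,b)_2: α=2, β=0; u≡7, v≡1 (mod 8); ε(u)ε(v)=1·0, αω(v)=2·0, βω(u)=0·0; sum ≡ 0  ⇒  +1.
(a,b)_37: α=2, u≡22; β=1, v≡30 (mod 37); (22|37)=-1, (30|37)=+1; sign (−1)^0·-1^1·+1^2 = -1.
(a,b)_31: α=4, u≡5; β=1, v≡1 (mod 31); (5|31)=+1, (1|31)=+1; sign (−1)^0·+1^1·+1^4 = +1.
(a,b)_3: α=2, u≡1; β=0, v≡1 (mod 3); (1|3)=+1, (1|3)=+1; sign (−1)^0·+1^0·+1^2 = +1.
(a,b)_∞: sgn(-17)=−, sgn(-5735)=−, so -1.
Ram(-17, -5735) = {5, 17, 37, ∞}; no ℚ_5-point on the conic.

[5, 17, 37, inf]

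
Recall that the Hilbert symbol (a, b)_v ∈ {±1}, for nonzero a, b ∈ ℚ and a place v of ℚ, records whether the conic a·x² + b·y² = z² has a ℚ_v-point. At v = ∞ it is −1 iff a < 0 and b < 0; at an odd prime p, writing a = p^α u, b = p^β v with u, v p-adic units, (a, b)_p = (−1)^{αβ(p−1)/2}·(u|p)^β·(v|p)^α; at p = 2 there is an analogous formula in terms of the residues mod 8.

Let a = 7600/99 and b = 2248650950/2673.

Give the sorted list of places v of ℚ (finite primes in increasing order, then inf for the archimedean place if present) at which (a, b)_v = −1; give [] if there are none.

Mod squares: a ≡ 209, b ≡ 6006. Check v ∈ {∞, 2, 3, 5, 7, 11, 13, 19, 37}.
v=37: a=37^0·(≡8), b=37^2·(≡1) mod 37; (8|37)=-1, (1|37)=+1; (−1)^{0·2·18}·(-1)^2·(+1)^0 = +1.
v=∞: 209 > 0 and 6006 > 0  ⇒  (a,b)_∞ = +1.
v=7: a=7^0·(≡5), b=7^1·(≡2) mod 7; (5|7)=-1, (2|7)=+1; (−1)^{0·1·3}·(-1)^1·(+1)^0 = -1.
v=13: a=13^0·(≡1), b=13^1·(≡8) mod 13; (1|13)=+1, (8|13)=-1; (−1)^{0·1·6}·(+1)^1·(-1)^0 = +1.
v=11: a=11^-1·(≡6), b=11^-1·(≡7) mod 11; (6|11)=-1, (7|11)=-1; (−1)^{-1·-1·5}·(-1)^-1·(-1)^-1 = -1.
v=3: a=3^-2·(≡2), b=3^-5·(≡1) mod 3; (2|3)=-1, (1|3)=+1; (−1)^{-2·-5·1}·(-1)^-5·(+1)^-2 = -1.
v=2: v_2(a)=4, v_2(b)=1; units ≡ 1, 3 (mod 8); ε·ε+αω+βω = 0·1+4·1+1·0 ≡ 0  ⇒  (a,b)_2 = +1.
v=5: a=5^2·(≡1), b=5^2·(≡1) mod 5; (1|5)=+1, (1|5)=+1; (−1)^{2·2·2}·(+1)^2·(+1)^2 = +1.
v=19: a=19^1·(≡5), b=19^2·(≡8) mod 19; (5|19)=+1, (8|19)=-1; (−1)^{1·2·9}·(+1)^2·(-1)^1 = -1.
|Ram(209, 6006)| = 4, even; anisotropic at {3, 7, 11, 19}.

[3, 7, 11, 19]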